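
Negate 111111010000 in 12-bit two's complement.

Original (sign bit 1, negative): 111111010000
Step 1 - Invert all bits: 000000101111
Step 2 - Add 1: 000000110000
Verification: 111111010000 + 000000110000 = 1000000000000; discarding the end carry (carry out of the top bit) leaves the 12-bit value 000000000000, as required for x + (-x)



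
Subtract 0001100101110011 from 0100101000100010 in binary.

Method 1 - Direct subtraction (column by column from the right: bit − bit − borrow-in; if negative, add 2 and borrow 1 from the next column):
borrow: 0110001111111110
        0100101000100010
-       0001100101110011
------------------------
        0011000010101111

Method 2 - Add two's complement:
Two's complement of 0001100101110011: invert → 1110011010001100, add 1 → 1110011010001101
  0100101000100010
+ 1110011010001101
------------------
 10011000010101111  (end carry out of the top bit = 1)
Discarding the end carry: 0011000010101111
Decimal check:
  0100101000100010 = 16384 + 2048 + 512 + 32 + 2 = 18978
  0001100101110011 = 4096 + 2048 + 256 + 64 + 32 + 16 + 2 + 1 = 6515
  18978 - 6515 = 12463, and 0011000010101111 = 8192 + 4096 + 128 + 32 + 8 + 4 + 2 + 1 = 12463 ✓



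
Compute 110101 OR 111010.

OR: 1 when either bit is 1
  110101
| 111010
--------
  111111
Decimal: 53 | 58 = 63



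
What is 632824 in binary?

Using repeated division by 2:
632824 ÷ 2 = 316412 remainder 0
316412 ÷ 2 = 158206 remainder 0
158206 ÷ 2 = 79103 remainder 0
79103 ÷ 2 = 39551 remainder 1
39551 ÷ 2 = 19775 remainder 1
19775 ÷ 2 = 9887 remainder 1
9887 ÷ 2 = 4943 remainder 1
4943 ÷ 2 = 2471 remainder 1
2471 ÷ 2 = 1235 remainder 1
1235 ÷ 2 = 617 remainder 1
617 ÷ 2 = 308 remainder 1
308 ÷ 2 = 154 remainder 0
154 ÷ 2 = 77 remainder 0
77 ÷ 2 = 38 remainder 1
38 ÷ 2 = 19 remainder 0
19 ÷ 2 = 9 remainder 1
9 ÷ 2 = 4 remainder 1
4 ÷ 2 = 2 remainder 0
2 ÷ 2 = 1 remainder 0
1 ÷ 2 = 0 remainder 1
Reading remainders bottom to top: 10011010011111111000



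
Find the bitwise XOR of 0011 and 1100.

XOR: 1 when bits differ
  0011
^ 1100
------
  1111
Decimal: 3 ^ 12 = 15



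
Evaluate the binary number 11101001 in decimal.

Sum of powers of 2 for each 1-bit:
2^0 + 2^3 + 2^5 + 2^6 + 2^7
= 1 + 8 + 32 + 64 + 128
= 233



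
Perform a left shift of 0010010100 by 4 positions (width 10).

Original: 0010010100 (decimal 148)
Shift left by 4 positions
Append 4 zeros on the right and drop the 4 high bits that overflow the 10-bit width
Result: 0101000000 (decimal 320)
Equivalent: 148 << 4 = 148 × 2^4 = 2368, truncated to 10 bits = 320



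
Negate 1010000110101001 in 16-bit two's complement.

Original (sign bit 1, negative): 1010000110101001
Step 1 - Invert all bits: 0101111001010110
Step 2 - Add 1: 0101111001010111
Verification: 1010000110101001 + 0101111001010111 = 10000000000000000; discarding the end carry (carry out of the top bit) leaves the 16-bit value 0000000000000000, as required for x + (-x)



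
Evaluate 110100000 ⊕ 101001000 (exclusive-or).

XOR: 1 when bits differ
  110100000
^ 101001000
-----------
  011101000
Decimal: 416 ^ 328 = 232



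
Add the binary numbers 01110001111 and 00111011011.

Add column by column from the right: bit + bit + carry-in; write the sum mod 2, carry 1 when the sum is 2 or 3.
carry:  11100111110
        01110001111
+       00111011011
-------------------
       010101101010
(the carry out of the leftmost column, 0, becomes the leading bit)
Decimal check:
  01110001111 = 512 + 256 + 128 + 8 + 4 + 2 + 1 = 911
  00111011011 = 256 + 128 + 64 + 16 + 8 + 2 + 1 = 475
  911 + 475 = 1386, and 010101101010 = 1024 + 256 + 64 + 32 + 8 + 2 = 1386 ✓



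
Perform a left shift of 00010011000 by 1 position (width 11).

Original: 00010011000 (decimal 152)
Shift left by 1 position
Append 1 zero on the right
Result: 00100110000 (decimal 304)
Equivalent: 152 << 1 = 152 × 2^1 = 304



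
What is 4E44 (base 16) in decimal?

Expand by place value (powers of 16):
Digit values: E = 14
4E44 = 4 × 16^3 + 14 × 16^2 + 4 × 16^1 + 4 × 16^0
= 4 × 4096 + 14 × 256 + 4 × 16 + 4 × 1
= 16384 + 3584 + 64 + 4
= 20036



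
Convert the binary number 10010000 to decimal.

Sum of powers of 2 for each 1-bit:
2^4 + 2^7
= 16 + 128
= 144



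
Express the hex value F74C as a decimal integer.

Expand by place value (powers of 16):
Digit values: F = 15, C = 12
F74C = 15 × 16^3 + 7 × 16^2 + 4 × 16^1 + 12 × 16^0
= 15 × 4096 + 7 × 256 + 4 × 16 + 12 × 1
= 61440 + 1792 + 64 + 12
= 63308



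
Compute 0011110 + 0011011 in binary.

Add column by column from the right: bit + bit + carry-in; write the sum mod 2, carry 1 when the sum is 2 or 3.
carry:  0111100
        0011110
+       0011011
---------------
       00111001
(the carry out of the leftmost column, 0, becomes the leading bit)
Decimal check:
  0011110 = 16 + 8 + 4 + 2 = 30
  0011011 = 16 + 8 + 2 + 1 = 27
  30 + 27 = 57, and 00111001 = 32 + 16 + 8 + 1 = 57 ✓



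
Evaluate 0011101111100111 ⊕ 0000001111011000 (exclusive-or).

XOR: 1 when bits differ
  0011101111100111
^ 0000001111011000
------------------
  0011100000111111
Decimal: 15335 ^ 984 = 14399



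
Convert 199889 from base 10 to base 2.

Using repeated division by 2:
199889 ÷ 2 = 99944 remainder 1
99944 ÷ 2 = 49972 remainder 0
49972 ÷ 2 = 24986 remainder 0
24986 ÷ 2 = 12493 remainder 0
12493 ÷ 2 = 6246 remainder 1
6246 ÷ 2 = 3123 remainder 0
3123 ÷ 2 = 1561 remainder 1
1561 ÷ 2 = 780 remainder 1
780 ÷ 2 = 390 remainder 0
390 ÷ 2 = 195 remainder 0
195 ÷ 2 = 97 remainder 1
97 ÷ 2 = 48 remainder 1
48 ÷ 2 = 24 remainder 0
24 ÷ 2 = 12 remainder 0
12 ÷ 2 = 6 remainder 0
6 ÷ 2 = 3 remainder 0
3 ÷ 2 = 1 remainder 1
1 ÷ 2 = 0 remainder 1
Reading remainders bottom to top: 110000110011010001



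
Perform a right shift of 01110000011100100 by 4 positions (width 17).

Original: 01110000011100100 (decimal 57572)
Shift right by 4 positions
Drop the 4 low bits; fill with zeros on the left
Result: 00000111000001110 (decimal 3598)
Equivalent: 57572 >> 4 = 57572 ÷ 2^4 = 3598



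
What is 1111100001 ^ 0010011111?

XOR: 1 when bits differ
  1111100001
^ 0010011111
------------
  1101111110
Decimal: 993 ^ 159 = 894



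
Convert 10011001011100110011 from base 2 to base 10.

Sum of powers of 2 for each 1-bit:
2^0 + 2^1 + 2^4 + 2^5 + 2^8 + 2^9 + 2^10 + 2^12 + 2^15 + 2^16 + 2^19
= 1 + 2 + 16 + 32 + 256 + 512 + 1024 + 4096 + 32768 + 65536 + 524288
= 628531



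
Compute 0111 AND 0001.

AND: 1 only when both bits are 1
  0111
& 0001
------
  0001
Decimal: 7 & 1 = 1



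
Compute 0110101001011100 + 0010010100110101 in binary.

Add column by column from the right: bit + bit + carry-in; write the sum mod 2, carry 1 when the sum is 2 or 3.
carry:  1100000011111000
        0110101001011100
+       0010010100110101
------------------------
       01000111110010001
(the carry out of the leftmost column, 0, becomes the leading bit)
Decimal check:
  0110101001011100 = 16384 + 8192 + 2048 + 512 + 64 + 16 + 8 + 4 = 27228
  0010010100110101 = 8192 + 1024 + 256 + 32 + 16 + 4 + 1 = 9525
  27228 + 9525 = 36753, and 01000111110010001 = 32768 + 2048 + 1024 + 512 + 256 + 128 + 16 + 1 = 36753 ✓



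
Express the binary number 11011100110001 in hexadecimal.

Group into 4-bit nibbles from right:
  0011 = 3
  0111 = 7
  0011 = 3
  0001 = 1
Result: 3731



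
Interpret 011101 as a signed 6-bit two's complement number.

Binary: 011101
Sign bit: 0 (non-negative)
Read directly as an unsigned value:
011101 = 16 + 8 + 4 + 1 = 29
Value: 29



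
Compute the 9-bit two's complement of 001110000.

Original: 001110000
Step 1 - Invert all bits: 110001111
Step 2 - Add 1: 110010000
Verification: 001110000 + 110010000 = 1000000000; discarding the end carry (carry out of the top bit) leaves the 9-bit value 000000000, as required for x + (-x)



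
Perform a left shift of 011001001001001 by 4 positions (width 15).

Original: 011001001001001 (decimal 12873)
Shift left by 4 positions
Append 4 zeros on the right and drop the 4 high bits that overflow the 15-bit width
Result: 010010010010000 (decimal 9360)
Equivalent: 12873 << 4 = 12873 × 2^4 = 205968, truncated to 15 bits = 9360



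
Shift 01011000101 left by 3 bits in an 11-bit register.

Original: 01011000101 (decimal 709)
Shift left by 3 positions
Append 3 zeros on the right and drop the 3 high bits that overflow the 11-bit width
Result: 11000101000 (decimal 1576)
Equivalent: 709 << 3 = 709 × 2^3 = 5672, truncated to 11 bits = 1576



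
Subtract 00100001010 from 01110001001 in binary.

Method 1 - Direct subtraction (column by column from the right: bit − bit − borrow-in; if negative, add 2 and borrow 1 from the next column):
borrow: 00011111100
        01110001001
-       00100001010
-------------------
        01001111111

Method 2 - Add two's complement:
Two's complement of 00100001010: invert → 11011110101, add 1 → 11011110110
  01110001001
+ 11011110110
-------------
 101001111111  (end carry out of the top bit = 1)
Discarding the end carry: 01001111111
Decimal check:
  01110001001 = 512 + 256 + 128 + 8 + 1 = 905
  00100001010 = 256 + 8 + 2 = 266
  905 - 266 = 639, and 01001111111 = 512 + 64 + 32 + 16 + 8 + 4 + 2 + 1 = 639 ✓



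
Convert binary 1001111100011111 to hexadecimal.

Group into 4-bit nibbles from right:
  1001 = 9
  1111 = F
  0001 = 1
  1111 = F
Result: 9F1F



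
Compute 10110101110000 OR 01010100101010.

OR: 1 when either bit is 1
  10110101110000
| 01010100101010
----------------
  11110101111010
Decimal: 11632 | 5418 = 15738



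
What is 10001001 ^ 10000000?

XOR: 1 when bits differ
  10001001
^ 10000000
----------
  00001001
Decimal: 137 ^ 128 = 9



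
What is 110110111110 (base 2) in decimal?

Sum of powers of 2 for each 1-bit:
2^1 + 2^2 + 2^3 + 2^4 + 2^5 + 2^7 + 2^8 + 2^10 + 2^11
= 2 + 4 + 8 + 16 + 32 + 128 + 256 + 1024 + 2048
= 3518



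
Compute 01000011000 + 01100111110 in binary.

Add column by column from the right: bit + bit + carry-in; write the sum mod 2, carry 1 when the sum is 2 or 3.
carry:  10001110000
        01000011000
+       01100111110
-------------------
       010101010110
(the carry out of the leftmost column, 0, becomes the leading bit)
Decimal check:
  01000011000 = 512 + 16 + 8 = 536
  01100111110 = 512 + 256 + 32 + 16 + 8 + 4 + 2 = 830
  536 + 830 = 1366, and 010101010110 = 1024 + 256 + 64 + 16 + 4 + 2 = 1366 ✓



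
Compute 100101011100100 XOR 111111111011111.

XOR: 1 when bits differ
  100101011100100
^ 111111111011111
-----------------
  011010100111011
Decimal: 19172 ^ 32735 = 13627



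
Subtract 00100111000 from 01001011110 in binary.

Method 1 - Direct subtraction (column by column from the right: bit − bit − borrow-in; if negative, add 2 and borrow 1 from the next column):
borrow: 01001000000
        01001011110
-       00100111000
-------------------
        00100100110

Method 2 - Add two's complement:
Two's complement of 00100111000: invert → 11011000111, add 1 → 11011001000
  01001011110
+ 11011001000
-------------
 100100100110  (end carry out of the top bit = 1)
Discarding the end carry: 00100100110
Decimal check:
  01001011110 = 512 + 64 + 16 + 8 + 4 + 2 = 606
  00100111000 = 256 + 32 + 16 + 8 = 312
  606 - 312 = 294, and 00100100110 = 256 + 32 + 4 + 2 = 294 ✓



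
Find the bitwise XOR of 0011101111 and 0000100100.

XOR: 1 when bits differ
  0011101111
^ 0000100100
------------
  0011001011
Decimal: 239 ^ 36 = 203



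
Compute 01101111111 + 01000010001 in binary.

Add column by column from the right: bit + bit + carry-in; write the sum mod 2, carry 1 when the sum is 2 or 3.
carry:  10011111110
        01101111111
+       01000010001
-------------------
       010110010000
(the carry out of the leftmost column, 0, becomes the leading bit)
Decimal check:
  01101111111 = 512 + 256 + 64 + 32 + 16 + 8 + 4 + 2 + 1 = 895
  01000010001 = 512 + 16 + 1 = 529
  895 + 529 = 1424, and 010110010000 = 1024 + 256 + 128 + 16 = 1424 ✓



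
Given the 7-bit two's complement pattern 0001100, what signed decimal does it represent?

Binary: 0001100
Sign bit: 0 (non-negative)
Read directly as an unsigned value:
0001100 = 8 + 4 = 12
Value: 12



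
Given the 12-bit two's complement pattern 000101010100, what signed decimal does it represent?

Binary: 000101010100
Sign bit: 0 (non-negative)
Read directly as an unsigned value:
000101010100 = 256 + 64 + 16 + 4 = 340
Value: 340



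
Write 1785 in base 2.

Using repeated division by 2:
1785 ÷ 2 = 892 remainder 1
892 ÷ 2 = 446 remainder 0
446 ÷ 2 = 223 remainder 0
223 ÷ 2 = 111 remainder 1
111 ÷ 2 = 55 remainder 1
55 ÷ 2 = 27 remainder 1
27 ÷ 2 = 13 remainder 1
13 ÷ 2 = 6 remainder 1
6 ÷ 2 = 3 remainder 0
3 ÷ 2 = 1 remainder 1
1 ÷ 2 = 0 remainder 1
Reading remainders bottom to top: 11011111001



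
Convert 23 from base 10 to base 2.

Using repeated division by 2:
23 ÷ 2 = 11 remainder 1
11 ÷ 2 = 5 remainder 1
5 ÷ 2 = 2 remainder 1
2 ÷ 2 = 1 remainder 0
1 ÷ 2 = 0 remainder 1
Reading remainders bottom to top: 10111



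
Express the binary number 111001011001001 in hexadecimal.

Group into 4-bit nibbles from right:
  0111 = 7
  0010 = 2
  1100 = C
  1001 = 9
Result: 72C9



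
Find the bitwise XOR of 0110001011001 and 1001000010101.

XOR: 1 when bits differ
  0110001011001
^ 1001000010101
---------------
  1111001001100
Decimal: 3161 ^ 4629 = 7756



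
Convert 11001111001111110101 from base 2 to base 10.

Sum of powers of 2 for each 1-bit:
2^0 + 2^2 + 2^4 + 2^5 + 2^6 + 2^7 + 2^8 + 2^9 + 2^12 + 2^13 + 2^14 + 2^15 + 2^18 + 2^19
= 1 + 4 + 16 + 32 + 64 + 128 + 256 + 512 + 4096 + 8192 + 16384 + 32768 + 262144 + 524288
= 848885



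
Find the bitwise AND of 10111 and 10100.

AND: 1 only when both bits are 1
  10111
& 10100
-------
  10100
Decimal: 23 & 20 = 20



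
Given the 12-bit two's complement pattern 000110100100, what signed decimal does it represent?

Binary: 000110100100
Sign bit: 0 (non-negative)
Read directly as an unsigned value:
000110100100 = 256 + 128 + 32 + 4 = 420
Value: 420



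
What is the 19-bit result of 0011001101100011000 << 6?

Original: 0011001101100011000 (decimal 105240)
Shift left by 6 positions
Append 6 zeros on the right and drop the 6 high bits that overflow the 19-bit width
Result: 1101100011000000000 (decimal 443904)
Equivalent: 105240 << 6 = 105240 × 2^6 = 6735360, truncated to 19 bits = 443904



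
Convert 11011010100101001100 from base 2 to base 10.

Sum of powers of 2 for each 1-bit:
2^2 + 2^3 + 2^6 + 2^8 + 2^11 + 2^13 + 2^15 + 2^16 + 2^18 + 2^19
= 4 + 8 + 64 + 256 + 2048 + 8192 + 32768 + 65536 + 262144 + 524288
= 895308



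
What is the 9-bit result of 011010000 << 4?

Original: 011010000 (decimal 208)
Shift left by 4 positions
Append 4 zeros on the right and drop the 4 high bits that overflow the 9-bit width
Result: 100000000 (decimal 256)
Equivalent: 208 << 4 = 208 × 2^4 = 3328, truncated to 9 bits = 256



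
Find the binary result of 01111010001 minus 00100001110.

Method 1 - Direct subtraction (column by column from the right: bit − bit − borrow-in; if negative, add 2 and borrow 1 from the next column):
borrow: 00000011100
        01111010001
-       00100001110
-------------------
        01011000011

Method 2 - Add two's complement:
Two's complement of 00100001110: invert → 11011110001, add 1 → 11011110010
  01111010001
+ 11011110010
-------------
 101011000011  (end carry out of the top bit = 1)
Discarding the end carry: 01011000011
Decimal check:
  01111010001 = 512 + 256 + 128 + 64 + 16 + 1 = 977
  00100001110 = 256 + 8 + 4 + 2 = 270
  977 - 270 = 707, and 01011000011 = 512 + 128 + 64 + 2 + 1 = 707 ✓



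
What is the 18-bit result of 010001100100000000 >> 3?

Original: 010001100100000000 (decimal 71936)
Shift right by 3 positions
Drop the 3 low bits; fill with zeros on the left
Result: 000010001100100000 (decimal 8992)
Equivalent: 71936 >> 3 = 71936 ÷ 2^3 = 8992



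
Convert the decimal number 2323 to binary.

Using repeated division by 2:
2323 ÷ 2 = 1161 remainder 1
1161 ÷ 2 = 580 remainder 1
580 ÷ 2 = 290 remainder 0
290 ÷ 2 = 145 remainder 0
145 ÷ 2 = 72 remainder 1
72 ÷ 2 = 36 remainder 0
36 ÷ 2 = 18 remainder 0
18 ÷ 2 = 9 remainder 0
9 ÷ 2 = 4 remainder 1
4 ÷ 2 = 2 remainder 0
2 ÷ 2 = 1 remainder 0
1 ÷ 2 = 0 remainder 1
Reading remainders bottom to top: 100100010011



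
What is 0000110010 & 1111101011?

AND: 1 only when both bits are 1
  0000110010
& 1111101011
------------
  0000100010
Decimal: 50 & 1003 = 34



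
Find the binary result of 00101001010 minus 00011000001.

Method 1 - Direct subtraction (column by column from the right: bit − bit − borrow-in; if negative, add 2 and borrow 1 from the next column):
borrow: 00100000010
        00101001010
-       00011000001
-------------------
        00010001001

Method 2 - Add two's complement:
Two's complement of 00011000001: invert → 11100111110, add 1 → 11100111111
  00101001010
+ 11100111111
-------------
 100010001001  (end carry out of the top bit = 1)
Discarding the end carry: 00010001001
Decimal check:
  00101001010 = 256 + 64 + 8 + 2 = 330
  00011000001 = 128 + 64 + 1 = 193
  330 - 193 = 137, and 00010001001 = 128 + 8 + 1 = 137 ✓



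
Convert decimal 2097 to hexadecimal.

Using repeated division by 16 (digits 10–15 are A–F):
2097 ÷ 16 = 131 remainder 1
131 ÷ 16 = 8 remainder 3
8 ÷ 16 = 0 remainder 8
Reading remainders bottom to top: 831



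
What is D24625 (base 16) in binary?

Convert each hex digit to 4 bits:
  D = 1101
  2 = 0010
  4 = 0100
  6 = 0110
  2 = 0010
  5 = 0101
Concatenate: 110100100100011000100101



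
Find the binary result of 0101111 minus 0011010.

Method 1 - Direct subtraction (column by column from the right: bit − bit − borrow-in; if negative, add 2 and borrow 1 from the next column):
borrow: 0100000
        0101111
-       0011010
---------------
        0010101

Method 2 - Add two's complement:
Two's complement of 0011010: invert → 1100101, add 1 → 1100110
  0101111
+ 1100110
---------
 10010101  (end carry out of the top bit = 1)
Discarding the end carry: 0010101
Decimal check:
  0101111 = 32 + 8 + 4 + 2 + 1 = 47
  0011010 = 16 + 8 + 2 = 26
  47 - 26 = 21, and 0010101 = 16 + 4 + 1 = 21 ✓



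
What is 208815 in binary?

Using repeated division by 2:
208815 ÷ 2 = 104407 remainder 1
104407 ÷ 2 = 52203 remainder 1
52203 ÷ 2 = 26101 remainder 1
26101 ÷ 2 = 13050 remainder 1
13050 ÷ 2 = 6525 remainder 0
6525 ÷ 2 = 3262 remainder 1
3262 ÷ 2 = 1631 remainder 0
1631 ÷ 2 = 815 remainder 1
815 ÷ 2 = 407 remainder 1
407 ÷ 2 = 203 remainder 1
203 ÷ 2 = 101 remainder 1
101 ÷ 2 = 50 remainder 1
50 ÷ 2 = 25 remainder 0
25 ÷ 2 = 12 remainder 1
12 ÷ 2 = 6 remainder 0
6 ÷ 2 = 3 remainder 0
3 ÷ 2 = 1 remainder 1
1 ÷ 2 = 0 remainder 1
Reading remainders bottom to top: 110010111110101111



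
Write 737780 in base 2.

Using repeated division by 2:
737780 ÷ 2 = 368890 remainder 0
368890 ÷ 2 = 184445 remainder 0
184445 ÷ 2 = 92222 remainder 1
92222 ÷ 2 = 46111 remainder 0
46111 ÷ 2 = 23055 remainder 1
23055 ÷ 2 = 11527 remainder 1
11527 ÷ 2 = 5763 remainder 1
5763 ÷ 2 = 2881 remainder 1
2881 ÷ 2 = 1440 remainder 1
1440 ÷ 2 = 720 remainder 0
720 ÷ 2 = 360 remainder 0
360 ÷ 2 = 180 remainder 0
180 ÷ 2 = 90 remainder 0
90 ÷ 2 = 45 remainder 0
45 ÷ 2 = 22 remainder 1
22 ÷ 2 = 11 remainder 0
11 ÷ 2 = 5 remainder 1
5 ÷ 2 = 2 remainder 1
2 ÷ 2 = 1 remainder 0
1 ÷ 2 = 0 remainder 1
Reading remainders bottom to top: 10110100000111110100



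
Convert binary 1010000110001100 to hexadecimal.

Group into 4-bit nibbles from right:
  1010 = A
  0001 = 1
  1000 = 8
  1100 = C
Result: A18C



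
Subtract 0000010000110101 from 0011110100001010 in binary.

Method 1 - Direct subtraction (column by column from the right: bit − bit − borrow-in; if negative, add 2 and borrow 1 from the next column):
borrow: 0000000111101010
        0011110100001010
-       0000010000110101
------------------------
        0011100011010101

Method 2 - Add two's complement:
Two's complement of 0000010000110101: invert → 1111101111001010, add 1 → 1111101111001011
  0011110100001010
+ 1111101111001011
------------------
 10011100011010101  (end carry out of the top bit = 1)
Discarding the end carry: 0011100011010101
Decimal check:
  0011110100001010 = 8192 + 4096 + 2048 + 1024 + 256 + 8 + 2 = 15626
  0000010000110101 = 1024 + 32 + 16 + 4 + 1 = 1077
  15626 - 1077 = 14549, and 0011100011010101 = 8192 + 4096 + 2048 + 128 + 64 + 16 + 4 + 1 = 14549 ✓



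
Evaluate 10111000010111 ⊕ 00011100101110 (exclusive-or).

XOR: 1 when bits differ
  10111000010111
^ 00011100101110
----------------
  10100100111001
Decimal: 11799 ^ 1838 = 10553



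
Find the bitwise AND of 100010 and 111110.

AND: 1 only when both bits are 1
  100010
& 111110
--------
  100010
Decimal: 34 & 62 = 34



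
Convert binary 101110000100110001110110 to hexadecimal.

Group into 4-bit nibbles from right:
  1011 = B
  1000 = 8
  0100 = 4
  1100 = C
  0111 = 7
  0110 = 6
Result: B84C76



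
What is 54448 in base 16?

Using repeated division by 16 (digits 10–15 are A–F):
54448 ÷ 16 = 3403 remainder 0
3403 ÷ 16 = 212 remainder 11 (B)
212 ÷ 16 = 13 remainder 4
13 ÷ 16 = 0 remainder 13 (D)
Reading remainders bottom to top: D4B0



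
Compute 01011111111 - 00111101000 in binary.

Method 1 - Direct subtraction (column by column from the right: bit − bit − borrow-in; if negative, add 2 and borrow 1 from the next column):
borrow: 01000000000
        01011111111
-       00111101000
-------------------
        00100010111

Method 2 - Add two's complement:
Two's complement of 00111101000: invert → 11000010111, add 1 → 11000011000
  01011111111
+ 11000011000
-------------
 100100010111  (end carry out of the top bit = 1)
Discarding the end carry: 00100010111
Decimal check:
  01011111111 = 512 + 128 + 64 + 32 + 16 + 8 + 4 + 2 + 1 = 767
  00111101000 = 256 + 128 + 64 + 32 + 8 = 488
  767 - 488 = 279, and 00100010111 = 256 + 16 + 4 + 2 + 1 = 279 ✓



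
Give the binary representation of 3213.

Using repeated division by 2:
3213 ÷ 2 = 1606 remainder 1
1606 ÷ 2 = 803 remainder 0
803 ÷ 2 = 401 remainder 1
401 ÷ 2 = 200 remainder 1
200 ÷ 2 = 100 remainder 0
100 ÷ 2 = 50 remainder 0
50 ÷ 2 = 25 remainder 0
25 ÷ 2 = 12 remainder 1
12 ÷ 2 = 6 remainder 0
6 ÷ 2 = 3 remainder 0
3 ÷ 2 = 1 remainder 1
1 ÷ 2 = 0 remainder 1
Reading remainders bottom to top: 110010001101



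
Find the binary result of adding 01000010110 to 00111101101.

Add column by column from the right: bit + bit + carry-in; write the sum mod 2, carry 1 when the sum is 2 or 3.
carry:  11111111000
        01000010110
+       00111101101
-------------------
       010000000011
(the carry out of the leftmost column, 0, becomes the leading bit)
Decimal check:
  01000010110 = 512 + 16 + 4 + 2 = 534
  00111101101 = 256 + 128 + 64 + 32 + 8 + 4 + 1 = 493
  534 + 493 = 1027, and 010000000011 = 1024 + 2 + 1 = 1027 ✓



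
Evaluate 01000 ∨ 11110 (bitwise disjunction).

OR: 1 when either bit is 1
  01000
| 11110
-------
  11110
Decimal: 8 | 30 = 30



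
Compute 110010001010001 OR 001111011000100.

OR: 1 when either bit is 1
  110010001010001
| 001111011000100
-----------------
  111111011010101
Decimal: 25681 | 7876 = 32469



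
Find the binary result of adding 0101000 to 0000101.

Add column by column from the right: bit + bit + carry-in; write the sum mod 2, carry 1 when the sum is 2 or 3.
carry:  0000000
        0101000
+       0000101
---------------
       00101101
(the carry out of the leftmost column, 0, becomes the leading bit)
Decimal check:
  0101000 = 32 + 8 = 40
  0000101 = 4 + 1 = 5
  40 + 5 = 45, and 00101101 = 32 + 8 + 4 + 1 = 45 ✓



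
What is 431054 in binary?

Using repeated division by 2:
431054 ÷ 2 = 215527 remainder 0
215527 ÷ 2 = 107763 remainder 1
107763 ÷ 2 = 53881 remainder 1
53881 ÷ 2 = 26940 remainder 1
26940 ÷ 2 = 13470 remainder 0
13470 ÷ 2 = 6735 remainder 0
6735 ÷ 2 = 3367 remainder 1
3367 ÷ 2 = 1683 remainder 1
1683 ÷ 2 = 841 remainder 1
841 ÷ 2 = 420 remainder 1
420 ÷ 2 = 210 remainder 0
210 ÷ 2 = 105 remainder 0
105 ÷ 2 = 52 remainder 1
52 ÷ 2 = 26 remainder 0
26 ÷ 2 = 13 remainder 0
13 ÷ 2 = 6 remainder 1
6 ÷ 2 = 3 remainder 0
3 ÷ 2 = 1 remainder 1
1 ÷ 2 = 0 remainder 1
Reading remainders bottom to top: 1101001001111001110



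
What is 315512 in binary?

Using repeated division by 2:
315512 ÷ 2 = 157756 remainder 0
157756 ÷ 2 = 78878 remainder 0
78878 ÷ 2 = 39439 remainder 0
39439 ÷ 2 = 19719 remainder 1
19719 ÷ 2 = 9859 remainder 1
9859 ÷ 2 = 4929 remainder 1
4929 ÷ 2 = 2464 remainder 1
2464 ÷ 2 = 1232 remainder 0
1232 ÷ 2 = 616 remainder 0
616 ÷ 2 = 308 remainder 0
308 ÷ 2 = 154 remainder 0
154 ÷ 2 = 77 remainder 0
77 ÷ 2 = 38 remainder 1
38 ÷ 2 = 19 remainder 0
19 ÷ 2 = 9 remainder 1
9 ÷ 2 = 4 remainder 1
4 ÷ 2 = 2 remainder 0
2 ÷ 2 = 1 remainder 0
1 ÷ 2 = 0 remainder 1
Reading remainders bottom to top: 1001101000001111000



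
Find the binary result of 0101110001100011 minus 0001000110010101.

Method 1 - Direct subtraction (column by column from the right: bit − bit − borrow-in; if negative, add 2 and borrow 1 from the next column):
borrow: 0000011100111000
        0101110001100011
-       0001000110010101
------------------------
        0100101011001110

Method 2 - Add two's complement:
Two's complement of 0001000110010101: invert → 1110111001101010, add 1 → 1110111001101011
  0101110001100011
+ 1110111001101011
------------------
 10100101011001110  (end carry out of the top bit = 1)
Discarding the end carry: 0100101011001110
Decimal check:
  0101110001100011 = 16384 + 4096 + 2048 + 1024 + 64 + 32 + 2 + 1 = 23651
  0001000110010101 = 4096 + 256 + 128 + 16 + 4 + 1 = 4501
  23651 - 4501 = 19150, and 0100101011001110 = 16384 + 2048 + 512 + 128 + 64 + 8 + 4 + 2 = 19150 ✓



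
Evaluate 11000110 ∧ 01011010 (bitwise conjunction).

AND: 1 only when both bits are 1
  11000110
& 01011010
----------
  01000010
Decimal: 198 & 90 = 66



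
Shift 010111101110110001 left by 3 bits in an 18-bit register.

Original: 010111101110110001 (decimal 97201)
Shift left by 3 positions
Append 3 zeros on the right and drop the 3 high bits that overflow the 18-bit width
Result: 111101110110001000 (decimal 253320)
Equivalent: 97201 << 3 = 97201 × 2^3 = 777608, truncated to 18 bits = 253320



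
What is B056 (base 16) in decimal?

Expand by place value (powers of 16):
Digit values: B = 11
B056 = 11 × 16^3 + 0 × 16^2 + 5 × 16^1 + 6 × 16^0
= 11 × 4096 + 0 × 256 + 5 × 16 + 6 × 1
= 45056 + 0 + 80 + 6
= 45142



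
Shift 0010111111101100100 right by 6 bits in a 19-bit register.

Original: 0010111111101100100 (decimal 98148)
Shift right by 6 positions
Drop the 6 low bits; fill with zeros on the left
Result: 0000000010111111101 (decimal 1533)
Equivalent: 98148 >> 6 = 98148 ÷ 2^6 = 1533



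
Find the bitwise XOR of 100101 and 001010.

XOR: 1 when bits differ
  100101
^ 001010
--------
  101111
Decimal: 37 ^ 10 = 47



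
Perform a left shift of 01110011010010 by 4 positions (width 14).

Original: 01110011010010 (decimal 7378)
Shift left by 4 positions
Append 4 zeros on the right and drop the 4 high bits that overflow the 14-bit width
Result: 00110100100000 (decimal 3360)
Equivalent: 7378 << 4 = 7378 × 2^4 = 118048, truncated to 14 bits = 3360



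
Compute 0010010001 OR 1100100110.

OR: 1 when either bit is 1
  0010010001
| 1100100110
------------
  1110110111
Decimal: 145 | 806 = 951



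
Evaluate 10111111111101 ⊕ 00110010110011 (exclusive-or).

XOR: 1 when bits differ
  10111111111101
^ 00110010110011
----------------
  10001101001110
Decimal: 12285 ^ 3251 = 9038



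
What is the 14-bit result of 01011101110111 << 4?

Original: 01011101110111 (decimal 6007)
Shift left by 4 positions
Append 4 zeros on the right and drop the 4 high bits that overflow the 14-bit width
Result: 11011101110000 (decimal 14192)
Equivalent: 6007 << 4 = 6007 × 2^4 = 96112, truncated to 14 bits = 14192



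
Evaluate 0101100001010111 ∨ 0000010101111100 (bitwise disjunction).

OR: 1 when either bit is 1
  0101100001010111
| 0000010101111100
------------------
  0101110101111111
Decimal: 22615 | 1404 = 23935



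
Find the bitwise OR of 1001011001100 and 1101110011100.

OR: 1 when either bit is 1
  1001011001100
| 1101110011100
---------------
  1101111011100
Decimal: 4812 | 7068 = 7132



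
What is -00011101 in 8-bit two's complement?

Original: 00011101
Step 1 - Invert all bits: 11100010
Step 2 - Add 1: 11100011
Verification: 00011101 + 11100011 = 100000000; discarding the end carry (carry out of the top bit) leaves the 8-bit value 00000000, as required for x + (-x)



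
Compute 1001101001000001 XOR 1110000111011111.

XOR: 1 when bits differ
  1001101001000001
^ 1110000111011111
------------------
  0111101110011110
Decimal: 39489 ^ 57823 = 31646



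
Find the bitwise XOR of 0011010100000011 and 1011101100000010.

XOR: 1 when bits differ
  0011010100000011
^ 1011101100000010
------------------
  1000111000000001
Decimal: 13571 ^ 47874 = 36353



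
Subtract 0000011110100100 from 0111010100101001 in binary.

Method 1 - Direct subtraction (column by column from the right: bit − bit − borrow-in; if negative, add 2 and borrow 1 from the next column):
borrow: 0001111100001000
        0111010100101001
-       0000011110100100
------------------------
        0110110110000101

Method 2 - Add two's complement:
Two's complement of 0000011110100100: invert → 1111100001011011, add 1 → 1111100001011100
  0111010100101001
+ 1111100001011100
------------------
 10110110110000101  (end carry out of the top bit = 1)
Discarding the end carry: 0110110110000101
Decimal check:
  0111010100101001 = 16384 + 8192 + 4096 + 1024 + 256 + 32 + 8 + 1 = 29993
  0000011110100100 = 1024 + 512 + 256 + 128 + 32 + 4 = 1956
  29993 - 1956 = 28037, and 0110110110000101 = 16384 + 8192 + 2048 + 1024 + 256 + 128 + 4 + 1 = 28037 ✓



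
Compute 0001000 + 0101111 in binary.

Add column by column from the right: bit + bit + carry-in; write the sum mod 2, carry 1 when the sum is 2 or 3.
carry:  0010000
        0001000
+       0101111
---------------
       00110111
(the carry out of the leftmost column, 0, becomes the leading bit)
Decimal check:
  0001000 = 8
  0101111 = 32 + 8 + 4 + 2 + 1 = 47
  8 + 47 = 55, and 00110111 = 32 + 16 + 4 + 2 + 1 = 55 ✓



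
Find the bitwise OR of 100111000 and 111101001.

OR: 1 when either bit is 1
  100111000
| 111101001
-----------
  111111001
Decimal: 312 | 489 = 505



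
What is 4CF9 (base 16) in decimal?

Expand by place value (powers of 16):
Digit values: C = 12, F = 15
4CF9 = 4 × 16^3 + 12 × 16^2 + 15 × 16^1 + 9 × 16^0
= 4 × 4096 + 12 × 256 + 15 × 16 + 9 × 1
= 16384 + 3072 + 240 + 9
= 19705



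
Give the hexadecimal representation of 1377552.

Using repeated division by 16 (digits 10–15 are A–F):
1377552 ÷ 16 = 86097 remainder 0
86097 ÷ 16 = 5381 remainder 1
5381 ÷ 16 = 336 remainder 5
336 ÷ 16 = 21 remainder 0
21 ÷ 16 = 1 remainder 5
1 ÷ 16 = 0 remainder 1
Reading remainders bottom to top: 150510



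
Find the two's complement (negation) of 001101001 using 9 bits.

Original: 001101001
Step 1 - Invert all bits: 110010110
Step 2 - Add 1: 110010111
Verification: 001101001 + 110010111 = 1000000000; discarding the end carry (carry out of the top bit) leaves the 9-bit value 000000000, as required for x + (-x)



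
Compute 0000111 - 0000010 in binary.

Method 1 - Direct subtraction (column by column from the right: bit − bit − borrow-in; if negative, add 2 and borrow 1 from the next column):
borrow: 0000000
        0000111
-       0000010
---------------
        0000101

Method 2 - Add two's complement:
Two's complement of 0000010: invert → 1111101, add 1 → 1111110
  0000111
+ 1111110
---------
 10000101  (end carry out of the top bit = 1)
Discarding the end carry: 0000101
Decimal check:
  0000111 = 4 + 2 + 1 = 7
  0000010 = 2
  7 - 2 = 5, and 0000101 = 4 + 1 = 5 ✓



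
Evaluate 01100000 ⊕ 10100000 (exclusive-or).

XOR: 1 when bits differ
  01100000
^ 10100000
----------
  11000000
Decimal: 96 ^ 160 = 192



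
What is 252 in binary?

Using repeated division by 2:
252 ÷ 2 = 126 remainder 0
126 ÷ 2 = 63 remainder 0
63 ÷ 2 = 31 remainder 1
31 ÷ 2 = 15 remainder 1
15 ÷ 2 = 7 remainder 1
7 ÷ 2 = 3 remainder 1
3 ÷ 2 = 1 remainder 1
1 ÷ 2 = 0 remainder 1
Reading remainders bottom to top: 11111100



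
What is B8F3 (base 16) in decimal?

Expand by place value (powers of 16):
Digit values: B = 11, F = 15
B8F3 = 11 × 16^3 + 8 × 16^2 + 15 × 16^1 + 3 × 16^0
= 11 × 4096 + 8 × 256 + 15 × 16 + 3 × 1
= 45056 + 2048 + 240 + 3
= 47347



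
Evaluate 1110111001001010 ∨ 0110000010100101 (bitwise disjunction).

OR: 1 when either bit is 1
  1110111001001010
| 0110000010100101
------------------
  1110111011101111
Decimal: 61002 | 24741 = 61167



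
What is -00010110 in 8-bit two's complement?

Original: 00010110
Step 1 - Invert all bits: 11101001
Step 2 - Add 1: 11101010
Verification: 00010110 + 11101010 = 100000000; discarding the end carry (carry out of the top bit) leaves the 8-bit value 00000000, as required for x + (-x)



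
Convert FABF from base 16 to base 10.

Expand by place value (powers of 16):
Digit values: F = 15, A = 10, B = 11
FABF = 15 × 16^3 + 10 × 16^2 + 11 × 16^1 + 15 × 16^0
= 15 × 4096 + 10 × 256 + 11 × 16 + 15 × 1
= 61440 + 2560 + 176 + 15
= 64191



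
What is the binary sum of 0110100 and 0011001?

Add column by column from the right: bit + bit + carry-in; write the sum mod 2, carry 1 when the sum is 2 or 3.
carry:  1100000
        0110100
+       0011001
---------------
       01001101
(the carry out of the leftmost column, 0, becomes the leading bit)
Decimal check:
  0110100 = 32 + 16 + 4 = 52
  0011001 = 16 + 8 + 1 = 25
  52 + 25 = 77, and 01001101 = 64 + 8 + 4 + 1 = 77 ✓



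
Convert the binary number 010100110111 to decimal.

Sum of powers of 2 for each 1-bit:
2^0 + 2^1 + 2^2 + 2^4 + 2^5 + 2^8 + 2^10
= 1 + 2 + 4 + 16 + 32 + 256 + 1024
= 1335



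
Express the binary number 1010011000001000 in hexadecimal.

Group into 4-bit nibbles from right:
  1010 = A
  0110 = 6
  0000 = 0
  1000 = 8
Result: A608



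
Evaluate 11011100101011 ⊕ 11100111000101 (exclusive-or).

XOR: 1 when bits differ
  11011100101011
^ 11100111000101
----------------
  00111011101110
Decimal: 14123 ^ 14789 = 3822



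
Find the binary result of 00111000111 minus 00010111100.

Method 1 - Direct subtraction (column by column from the right: bit − bit − borrow-in; if negative, add 2 and borrow 1 from the next column):
borrow: 00001110000
        00111000111
-       00010111100
-------------------
        00100001011

Method 2 - Add two's complement:
Two's complement of 00010111100: invert → 11101000011, add 1 → 11101000100
  00111000111
+ 11101000100
-------------
 100100001011  (end carry out of the top bit = 1)
Discarding the end carry: 00100001011
Decimal check:
  00111000111 = 256 + 128 + 64 + 4 + 2 + 1 = 455
  00010111100 = 128 + 32 + 16 + 8 + 4 = 188
  455 - 188 = 267, and 00100001011 = 256 + 8 + 2 + 1 = 267 ✓



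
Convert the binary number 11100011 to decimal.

Sum of powers of 2 for each 1-bit:
2^0 + 2^1 + 2^5 + 2^6 + 2^7
= 1 + 2 + 32 + 64 + 128
= 227



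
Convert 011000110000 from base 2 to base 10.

Sum of powers of 2 for each 1-bit:
2^4 + 2^5 + 2^9 + 2^10
= 16 + 32 + 512 + 1024
= 1584



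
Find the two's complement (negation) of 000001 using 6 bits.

Original: 000001
Step 1 - Invert all bits: 111110
Step 2 - Add 1: 111111
Verification: 000001 + 111111 = 1000000; discarding the end carry (carry out of the top bit) leaves the 6-bit value 000000, as required for x + (-x)



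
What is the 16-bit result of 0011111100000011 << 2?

Original: 0011111100000011 (decimal 16131)
Shift left by 2 positions
Append 2 zeros on the right
Result: 1111110000001100 (decimal 64524)
Equivalent: 16131 << 2 = 16131 × 2^2 = 64524



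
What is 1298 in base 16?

Using repeated division by 16 (digits 10–15 are A–F):
1298 ÷ 16 = 81 remainder 2
81 ÷ 16 = 5 remainder 1
5 ÷ 16 = 0 remainder 5
Reading remainders bottom to top: 512



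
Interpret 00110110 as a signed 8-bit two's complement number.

Binary: 00110110
Sign bit: 0 (non-negative)
Read directly as an unsigned value:
00110110 = 32 + 16 + 4 + 2 = 54
Value: 54



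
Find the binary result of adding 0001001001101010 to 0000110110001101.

Add column by column from the right: bit + bit + carry-in; write the sum mod 2, carry 1 when the sum is 2 or 3.
carry:  0000000000010000
        0001001001101010
+       0000110110001101
------------------------
       00001111111110111
(the carry out of the leftmost column, 0, becomes the leading bit)
Decimal check:
  0001001001101010 = 4096 + 512 + 64 + 32 + 8 + 2 = 4714
  0000110110001101 = 2048 + 1024 + 256 + 128 + 8 + 4 + 1 = 3469
  4714 + 3469 = 8183, and 00001111111110111 = 4096 + 2048 + 1024 + 512 + 256 + 128 + 64 + 32 + 16 + 4 + 2 + 1 = 8183 ✓



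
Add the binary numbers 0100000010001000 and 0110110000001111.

Add column by column from the right: bit + bit + carry-in; write the sum mod 2, carry 1 when the sum is 2 or 3.
carry:  1000000000010000
        0100000010001000
+       0110110000001111
------------------------
       01010110010010111
(the carry out of the leftmost column, 0, becomes the leading bit)
Decimal check:
  0100000010001000 = 16384 + 128 + 8 = 16520
  0110110000001111 = 16384 + 8192 + 2048 + 1024 + 8 + 4 + 2 + 1 = 27663
  16520 + 27663 = 44183, and 01010110010010111 = 32768 + 8192 + 2048 + 1024 + 128 + 16 + 4 + 2 + 1 = 44183 ✓



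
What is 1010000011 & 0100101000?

AND: 1 only when both bits are 1
  1010000011
& 0100101000
------------
  0000000000
Decimal: 643 & 296 = 0



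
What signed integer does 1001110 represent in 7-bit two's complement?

Binary: 1001110
Sign bit: 1 (negative)
Invert: 0110001
Add 1:  0110010
Magnitude: 0110010 = 32 + 16 + 2 = 50
Value: -50



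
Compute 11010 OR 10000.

OR: 1 when either bit is 1
  11010
| 10000
-------
  11010
Decimal: 26 | 16 = 26



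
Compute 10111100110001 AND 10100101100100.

AND: 1 only when both bits are 1
  10111100110001
& 10100101100100
----------------
  10100100100000
Decimal: 12081 & 10596 = 10528



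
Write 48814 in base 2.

Using repeated division by 2:
48814 ÷ 2 = 24407 remainder 0
24407 ÷ 2 = 12203 remainder 1
12203 ÷ 2 = 6101 remainder 1
6101 ÷ 2 = 3050 remainder 1
3050 ÷ 2 = 1525 remainder 0
1525 ÷ 2 = 762 remainder 1
762 ÷ 2 = 381 remainder 0
381 ÷ 2 = 190 remainder 1
190 ÷ 2 = 95 remainder 0
95 ÷ 2 = 47 remainder 1
47 ÷ 2 = 23 remainder 1
23 ÷ 2 = 11 remainder 1
11 ÷ 2 = 5 remainder 1
5 ÷ 2 = 2 remainder 1
2 ÷ 2 = 1 remainder 0
1 ÷ 2 = 0 remainder 1
Reading remainders bottom to top: 1011111010101110



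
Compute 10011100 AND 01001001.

AND: 1 only when both bits are 1
  10011100
& 01001001
----------
  00001000
Decimal: 156 & 73 = 8



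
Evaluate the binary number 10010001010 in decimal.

Sum of powers of 2 for each 1-bit:
2^1 + 2^3 + 2^7 + 2^10
= 2 + 8 + 128 + 1024
= 1162



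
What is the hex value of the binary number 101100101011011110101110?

Group into 4-bit nibbles from right:
  1011 = B
  0010 = 2
  1011 = B
  0111 = 7
  1010 = A
  1110 = E
Result: B2B7AE



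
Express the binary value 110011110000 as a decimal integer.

Sum of powers of 2 for each 1-bit:
2^4 + 2^5 + 2^6 + 2^7 + 2^10 + 2^11
= 16 + 32 + 64 + 128 + 1024 + 2048
= 3312



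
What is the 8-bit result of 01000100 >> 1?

Original: 01000100 (decimal 68)
Shift right by 1 position
Drop the 1 low bit; fill with zero on the left
Result: 00100010 (decimal 34)
Equivalent: 68 >> 1 = 68 ÷ 2^1 = 34

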